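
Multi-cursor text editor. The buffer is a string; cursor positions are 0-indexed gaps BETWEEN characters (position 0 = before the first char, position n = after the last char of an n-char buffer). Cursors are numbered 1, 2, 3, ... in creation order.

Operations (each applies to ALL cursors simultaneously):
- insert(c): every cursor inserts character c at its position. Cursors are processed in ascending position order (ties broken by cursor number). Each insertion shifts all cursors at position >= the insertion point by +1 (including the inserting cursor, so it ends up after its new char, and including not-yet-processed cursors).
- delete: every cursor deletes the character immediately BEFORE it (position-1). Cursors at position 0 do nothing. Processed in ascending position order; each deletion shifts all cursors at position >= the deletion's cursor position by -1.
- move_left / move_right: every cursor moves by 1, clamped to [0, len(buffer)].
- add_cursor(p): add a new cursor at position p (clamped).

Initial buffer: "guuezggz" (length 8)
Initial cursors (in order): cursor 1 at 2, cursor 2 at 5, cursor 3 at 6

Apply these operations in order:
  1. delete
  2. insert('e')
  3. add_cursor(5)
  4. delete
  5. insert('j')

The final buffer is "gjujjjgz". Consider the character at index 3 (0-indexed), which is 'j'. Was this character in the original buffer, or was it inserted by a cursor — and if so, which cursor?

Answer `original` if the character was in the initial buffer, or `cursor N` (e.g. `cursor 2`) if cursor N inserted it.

Answer: cursor 2

Derivation:
After op 1 (delete): buffer="guegz" (len 5), cursors c1@1 c2@3 c3@3, authorship .....
After op 2 (insert('e')): buffer="geueeegz" (len 8), cursors c1@2 c2@6 c3@6, authorship .1..23..
After op 3 (add_cursor(5)): buffer="geueeegz" (len 8), cursors c1@2 c4@5 c2@6 c3@6, authorship .1..23..
After op 4 (delete): buffer="gugz" (len 4), cursors c1@1 c2@2 c3@2 c4@2, authorship ....
After op 5 (insert('j')): buffer="gjujjjgz" (len 8), cursors c1@2 c2@6 c3@6 c4@6, authorship .1.234..
Authorship (.=original, N=cursor N): . 1 . 2 3 4 . .
Index 3: author = 2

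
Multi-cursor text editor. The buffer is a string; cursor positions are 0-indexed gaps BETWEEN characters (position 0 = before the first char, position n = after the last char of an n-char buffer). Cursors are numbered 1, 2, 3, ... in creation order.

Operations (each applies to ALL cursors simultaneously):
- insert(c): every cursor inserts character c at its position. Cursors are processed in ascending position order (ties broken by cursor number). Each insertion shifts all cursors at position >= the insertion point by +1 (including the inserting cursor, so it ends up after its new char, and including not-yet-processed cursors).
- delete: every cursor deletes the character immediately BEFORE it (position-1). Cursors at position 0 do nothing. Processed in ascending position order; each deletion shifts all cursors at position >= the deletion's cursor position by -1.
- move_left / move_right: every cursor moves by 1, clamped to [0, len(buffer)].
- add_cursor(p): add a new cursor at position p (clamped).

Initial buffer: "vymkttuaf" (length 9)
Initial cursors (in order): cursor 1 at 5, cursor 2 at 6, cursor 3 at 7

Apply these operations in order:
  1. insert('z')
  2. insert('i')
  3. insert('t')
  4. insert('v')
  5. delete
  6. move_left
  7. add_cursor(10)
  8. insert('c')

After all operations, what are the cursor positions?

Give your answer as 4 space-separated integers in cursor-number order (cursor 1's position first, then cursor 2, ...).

After op 1 (insert('z')): buffer="vymktztzuzaf" (len 12), cursors c1@6 c2@8 c3@10, authorship .....1.2.3..
After op 2 (insert('i')): buffer="vymktzitziuziaf" (len 15), cursors c1@7 c2@10 c3@13, authorship .....11.22.33..
After op 3 (insert('t')): buffer="vymktzittzituzitaf" (len 18), cursors c1@8 c2@12 c3@16, authorship .....111.222.333..
After op 4 (insert('v')): buffer="vymktzitvtzitvuzitvaf" (len 21), cursors c1@9 c2@14 c3@19, authorship .....1111.2222.3333..
After op 5 (delete): buffer="vymktzittzituzitaf" (len 18), cursors c1@8 c2@12 c3@16, authorship .....111.222.333..
After op 6 (move_left): buffer="vymktzittzituzitaf" (len 18), cursors c1@7 c2@11 c3@15, authorship .....111.222.333..
After op 7 (add_cursor(10)): buffer="vymktzittzituzitaf" (len 18), cursors c1@7 c4@10 c2@11 c3@15, authorship .....111.222.333..
After op 8 (insert('c')): buffer="vymktzicttzcictuzictaf" (len 22), cursors c1@8 c4@12 c2@14 c3@19, authorship .....1111.24222.3333..

Answer: 8 14 19 12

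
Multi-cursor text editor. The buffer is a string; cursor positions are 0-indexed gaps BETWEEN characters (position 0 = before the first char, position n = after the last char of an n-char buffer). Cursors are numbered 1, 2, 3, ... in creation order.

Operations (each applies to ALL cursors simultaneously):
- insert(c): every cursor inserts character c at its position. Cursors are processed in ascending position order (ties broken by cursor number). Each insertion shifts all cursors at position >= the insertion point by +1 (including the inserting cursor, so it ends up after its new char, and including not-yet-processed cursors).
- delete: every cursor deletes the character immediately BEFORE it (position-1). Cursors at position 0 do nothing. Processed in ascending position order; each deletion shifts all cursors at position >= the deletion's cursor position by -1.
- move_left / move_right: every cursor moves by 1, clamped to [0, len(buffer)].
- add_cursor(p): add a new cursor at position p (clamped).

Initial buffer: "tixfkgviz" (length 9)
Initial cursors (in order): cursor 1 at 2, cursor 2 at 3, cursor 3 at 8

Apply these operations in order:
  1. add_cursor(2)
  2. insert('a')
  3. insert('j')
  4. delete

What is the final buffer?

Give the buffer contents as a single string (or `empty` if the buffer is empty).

After op 1 (add_cursor(2)): buffer="tixfkgviz" (len 9), cursors c1@2 c4@2 c2@3 c3@8, authorship .........
After op 2 (insert('a')): buffer="tiaaxafkgviaz" (len 13), cursors c1@4 c4@4 c2@6 c3@12, authorship ..14.2.....3.
After op 3 (insert('j')): buffer="tiaajjxajfkgviajz" (len 17), cursors c1@6 c4@6 c2@9 c3@16, authorship ..1414.22.....33.
After op 4 (delete): buffer="tiaaxafkgviaz" (len 13), cursors c1@4 c4@4 c2@6 c3@12, authorship ..14.2.....3.

Answer: tiaaxafkgviaz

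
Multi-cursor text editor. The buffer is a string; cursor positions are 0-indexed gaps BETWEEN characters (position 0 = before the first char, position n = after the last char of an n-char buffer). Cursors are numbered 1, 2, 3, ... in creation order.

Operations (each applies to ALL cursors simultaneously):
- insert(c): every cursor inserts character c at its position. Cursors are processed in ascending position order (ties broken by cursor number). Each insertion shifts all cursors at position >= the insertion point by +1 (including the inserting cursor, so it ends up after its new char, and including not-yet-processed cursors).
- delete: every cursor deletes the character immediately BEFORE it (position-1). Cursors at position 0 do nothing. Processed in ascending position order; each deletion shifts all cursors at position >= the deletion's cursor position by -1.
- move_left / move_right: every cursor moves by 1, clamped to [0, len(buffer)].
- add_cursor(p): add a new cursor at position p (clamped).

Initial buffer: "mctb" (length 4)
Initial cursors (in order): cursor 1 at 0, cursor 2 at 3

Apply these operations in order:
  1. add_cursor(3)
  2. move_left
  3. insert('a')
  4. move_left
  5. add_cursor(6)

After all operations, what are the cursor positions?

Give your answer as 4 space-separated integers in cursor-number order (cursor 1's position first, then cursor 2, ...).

Answer: 0 4 4 6

Derivation:
After op 1 (add_cursor(3)): buffer="mctb" (len 4), cursors c1@0 c2@3 c3@3, authorship ....
After op 2 (move_left): buffer="mctb" (len 4), cursors c1@0 c2@2 c3@2, authorship ....
After op 3 (insert('a')): buffer="amcaatb" (len 7), cursors c1@1 c2@5 c3@5, authorship 1..23..
After op 4 (move_left): buffer="amcaatb" (len 7), cursors c1@0 c2@4 c3@4, authorship 1..23..
After op 5 (add_cursor(6)): buffer="amcaatb" (len 7), cursors c1@0 c2@4 c3@4 c4@6, authorship 1..23..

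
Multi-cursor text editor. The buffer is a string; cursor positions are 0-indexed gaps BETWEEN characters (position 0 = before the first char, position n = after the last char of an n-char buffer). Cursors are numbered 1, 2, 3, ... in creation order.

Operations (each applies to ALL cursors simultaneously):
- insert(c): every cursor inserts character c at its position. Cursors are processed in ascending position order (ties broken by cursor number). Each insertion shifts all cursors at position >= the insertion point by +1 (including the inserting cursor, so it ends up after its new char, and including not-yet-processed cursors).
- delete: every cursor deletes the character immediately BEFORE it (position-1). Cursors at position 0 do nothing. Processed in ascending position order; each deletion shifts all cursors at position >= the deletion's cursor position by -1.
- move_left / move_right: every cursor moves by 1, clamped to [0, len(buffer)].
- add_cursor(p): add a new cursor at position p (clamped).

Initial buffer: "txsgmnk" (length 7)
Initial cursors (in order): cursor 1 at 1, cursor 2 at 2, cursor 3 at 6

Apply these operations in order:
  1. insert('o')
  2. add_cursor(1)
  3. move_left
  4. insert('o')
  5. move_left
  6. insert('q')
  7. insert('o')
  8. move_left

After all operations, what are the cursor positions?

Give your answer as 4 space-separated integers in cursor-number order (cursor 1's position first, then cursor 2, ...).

After op 1 (insert('o')): buffer="toxosgmnok" (len 10), cursors c1@2 c2@4 c3@9, authorship .1.2....3.
After op 2 (add_cursor(1)): buffer="toxosgmnok" (len 10), cursors c4@1 c1@2 c2@4 c3@9, authorship .1.2....3.
After op 3 (move_left): buffer="toxosgmnok" (len 10), cursors c4@0 c1@1 c2@3 c3@8, authorship .1.2....3.
After op 4 (insert('o')): buffer="otooxoosgmnook" (len 14), cursors c4@1 c1@3 c2@6 c3@12, authorship 4.11.22....33.
After op 5 (move_left): buffer="otooxoosgmnook" (len 14), cursors c4@0 c1@2 c2@5 c3@11, authorship 4.11.22....33.
After op 6 (insert('q')): buffer="qotqooxqoosgmnqook" (len 18), cursors c4@1 c1@4 c2@8 c3@15, authorship 44.111.222....333.
After op 7 (insert('o')): buffer="qootqoooxqooosgmnqoook" (len 22), cursors c4@2 c1@6 c2@11 c3@19, authorship 444.1111.2222....3333.
After op 8 (move_left): buffer="qootqoooxqooosgmnqoook" (len 22), cursors c4@1 c1@5 c2@10 c3@18, authorship 444.1111.2222....3333.

Answer: 5 10 18 1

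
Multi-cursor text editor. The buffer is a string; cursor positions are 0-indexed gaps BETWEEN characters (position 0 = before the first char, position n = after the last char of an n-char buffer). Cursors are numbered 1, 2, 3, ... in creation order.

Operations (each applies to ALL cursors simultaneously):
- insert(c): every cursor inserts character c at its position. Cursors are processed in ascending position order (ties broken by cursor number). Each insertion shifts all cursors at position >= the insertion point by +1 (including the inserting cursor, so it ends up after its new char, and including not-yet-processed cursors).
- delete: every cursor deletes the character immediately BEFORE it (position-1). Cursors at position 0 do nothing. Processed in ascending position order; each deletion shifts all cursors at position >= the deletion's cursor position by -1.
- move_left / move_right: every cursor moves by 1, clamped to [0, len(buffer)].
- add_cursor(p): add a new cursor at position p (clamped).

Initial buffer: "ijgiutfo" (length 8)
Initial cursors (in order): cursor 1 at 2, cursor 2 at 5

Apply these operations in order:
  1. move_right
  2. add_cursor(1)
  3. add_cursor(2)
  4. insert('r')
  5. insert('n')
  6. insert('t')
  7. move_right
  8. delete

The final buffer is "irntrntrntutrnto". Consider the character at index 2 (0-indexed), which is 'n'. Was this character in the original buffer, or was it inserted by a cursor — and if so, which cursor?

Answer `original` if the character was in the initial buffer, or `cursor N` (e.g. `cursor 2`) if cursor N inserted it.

After op 1 (move_right): buffer="ijgiutfo" (len 8), cursors c1@3 c2@6, authorship ........
After op 2 (add_cursor(1)): buffer="ijgiutfo" (len 8), cursors c3@1 c1@3 c2@6, authorship ........
After op 3 (add_cursor(2)): buffer="ijgiutfo" (len 8), cursors c3@1 c4@2 c1@3 c2@6, authorship ........
After op 4 (insert('r')): buffer="irjrgriutrfo" (len 12), cursors c3@2 c4@4 c1@6 c2@10, authorship .3.4.1...2..
After op 5 (insert('n')): buffer="irnjrngrniutrnfo" (len 16), cursors c3@3 c4@6 c1@9 c2@14, authorship .33.44.11...22..
After op 6 (insert('t')): buffer="irntjrntgrntiutrntfo" (len 20), cursors c3@4 c4@8 c1@12 c2@18, authorship .333.444.111...222..
After op 7 (move_right): buffer="irntjrntgrntiutrntfo" (len 20), cursors c3@5 c4@9 c1@13 c2@19, authorship .333.444.111...222..
After op 8 (delete): buffer="irntrntrntutrnto" (len 16), cursors c3@4 c4@7 c1@10 c2@15, authorship .333444111..222.
Authorship (.=original, N=cursor N): . 3 3 3 4 4 4 1 1 1 . . 2 2 2 .
Index 2: author = 3

Answer: cursor 3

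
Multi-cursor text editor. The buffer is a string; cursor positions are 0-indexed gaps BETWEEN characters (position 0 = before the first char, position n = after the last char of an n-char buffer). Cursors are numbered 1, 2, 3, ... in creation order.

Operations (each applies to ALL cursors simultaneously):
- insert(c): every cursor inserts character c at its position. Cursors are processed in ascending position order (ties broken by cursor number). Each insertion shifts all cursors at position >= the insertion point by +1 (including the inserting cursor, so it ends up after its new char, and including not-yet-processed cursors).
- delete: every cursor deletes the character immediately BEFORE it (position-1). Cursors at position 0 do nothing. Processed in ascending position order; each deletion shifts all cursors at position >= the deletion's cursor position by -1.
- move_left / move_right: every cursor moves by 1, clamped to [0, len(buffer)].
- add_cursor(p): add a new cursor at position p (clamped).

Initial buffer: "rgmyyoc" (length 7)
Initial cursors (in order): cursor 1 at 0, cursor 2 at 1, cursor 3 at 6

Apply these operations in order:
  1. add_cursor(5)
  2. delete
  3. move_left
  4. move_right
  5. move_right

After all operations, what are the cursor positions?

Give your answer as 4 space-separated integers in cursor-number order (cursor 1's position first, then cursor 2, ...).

Answer: 2 2 4 4

Derivation:
After op 1 (add_cursor(5)): buffer="rgmyyoc" (len 7), cursors c1@0 c2@1 c4@5 c3@6, authorship .......
After op 2 (delete): buffer="gmyc" (len 4), cursors c1@0 c2@0 c3@3 c4@3, authorship ....
After op 3 (move_left): buffer="gmyc" (len 4), cursors c1@0 c2@0 c3@2 c4@2, authorship ....
After op 4 (move_right): buffer="gmyc" (len 4), cursors c1@1 c2@1 c3@3 c4@3, authorship ....
After op 5 (move_right): buffer="gmyc" (len 4), cursors c1@2 c2@2 c3@4 c4@4, authorship ....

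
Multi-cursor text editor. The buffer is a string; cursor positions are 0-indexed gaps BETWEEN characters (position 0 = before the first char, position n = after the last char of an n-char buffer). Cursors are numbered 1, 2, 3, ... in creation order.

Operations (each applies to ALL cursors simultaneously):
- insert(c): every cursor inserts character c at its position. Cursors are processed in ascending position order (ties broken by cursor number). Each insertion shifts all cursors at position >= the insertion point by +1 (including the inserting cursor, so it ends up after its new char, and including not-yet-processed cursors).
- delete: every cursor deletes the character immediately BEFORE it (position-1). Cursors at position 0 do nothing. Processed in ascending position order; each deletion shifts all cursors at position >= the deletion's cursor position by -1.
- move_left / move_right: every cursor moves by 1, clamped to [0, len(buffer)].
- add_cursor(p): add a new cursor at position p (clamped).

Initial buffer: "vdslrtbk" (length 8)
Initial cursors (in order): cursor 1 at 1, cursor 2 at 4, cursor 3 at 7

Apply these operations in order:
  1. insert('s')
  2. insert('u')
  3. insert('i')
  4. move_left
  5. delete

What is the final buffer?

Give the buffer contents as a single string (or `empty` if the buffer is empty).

After op 1 (insert('s')): buffer="vsdslsrtbsk" (len 11), cursors c1@2 c2@6 c3@10, authorship .1...2...3.
After op 2 (insert('u')): buffer="vsudslsurtbsuk" (len 14), cursors c1@3 c2@8 c3@13, authorship .11...22...33.
After op 3 (insert('i')): buffer="vsuidslsuirtbsuik" (len 17), cursors c1@4 c2@10 c3@16, authorship .111...222...333.
After op 4 (move_left): buffer="vsuidslsuirtbsuik" (len 17), cursors c1@3 c2@9 c3@15, authorship .111...222...333.
After op 5 (delete): buffer="vsidslsirtbsik" (len 14), cursors c1@2 c2@7 c3@12, authorship .11...22...33.

Answer: vsidslsirtbsik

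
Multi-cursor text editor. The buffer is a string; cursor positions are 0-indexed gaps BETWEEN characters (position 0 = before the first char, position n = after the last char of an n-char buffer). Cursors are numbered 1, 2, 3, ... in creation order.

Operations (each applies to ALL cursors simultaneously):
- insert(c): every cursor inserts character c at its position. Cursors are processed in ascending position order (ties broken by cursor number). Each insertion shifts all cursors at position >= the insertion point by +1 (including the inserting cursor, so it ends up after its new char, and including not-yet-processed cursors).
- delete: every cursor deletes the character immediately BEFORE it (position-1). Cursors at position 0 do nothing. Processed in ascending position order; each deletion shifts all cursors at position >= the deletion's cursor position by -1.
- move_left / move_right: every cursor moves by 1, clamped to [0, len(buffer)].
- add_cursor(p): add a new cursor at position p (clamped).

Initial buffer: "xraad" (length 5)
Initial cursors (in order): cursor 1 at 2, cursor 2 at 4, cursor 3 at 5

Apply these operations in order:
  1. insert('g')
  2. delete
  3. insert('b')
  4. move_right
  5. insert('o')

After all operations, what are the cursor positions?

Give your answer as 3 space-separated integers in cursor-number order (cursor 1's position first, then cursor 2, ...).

After op 1 (insert('g')): buffer="xrgaagdg" (len 8), cursors c1@3 c2@6 c3@8, authorship ..1..2.3
After op 2 (delete): buffer="xraad" (len 5), cursors c1@2 c2@4 c3@5, authorship .....
After op 3 (insert('b')): buffer="xrbaabdb" (len 8), cursors c1@3 c2@6 c3@8, authorship ..1..2.3
After op 4 (move_right): buffer="xrbaabdb" (len 8), cursors c1@4 c2@7 c3@8, authorship ..1..2.3
After op 5 (insert('o')): buffer="xrbaoabdobo" (len 11), cursors c1@5 c2@9 c3@11, authorship ..1.1.2.233

Answer: 5 9 11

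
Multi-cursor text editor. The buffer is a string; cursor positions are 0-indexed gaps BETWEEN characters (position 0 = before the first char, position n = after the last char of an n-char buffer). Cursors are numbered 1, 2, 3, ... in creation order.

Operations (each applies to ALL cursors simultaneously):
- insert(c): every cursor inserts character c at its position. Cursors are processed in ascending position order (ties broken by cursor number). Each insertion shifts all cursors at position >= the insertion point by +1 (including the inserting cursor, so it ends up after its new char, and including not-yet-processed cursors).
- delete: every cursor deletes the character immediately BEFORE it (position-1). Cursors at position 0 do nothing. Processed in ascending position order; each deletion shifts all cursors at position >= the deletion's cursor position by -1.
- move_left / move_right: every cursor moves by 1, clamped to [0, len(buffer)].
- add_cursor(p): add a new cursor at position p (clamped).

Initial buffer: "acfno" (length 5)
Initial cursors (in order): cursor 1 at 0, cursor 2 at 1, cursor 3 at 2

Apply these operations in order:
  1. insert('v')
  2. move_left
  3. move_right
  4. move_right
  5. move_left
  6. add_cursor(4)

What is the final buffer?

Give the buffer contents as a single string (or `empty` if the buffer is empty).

After op 1 (insert('v')): buffer="vavcvfno" (len 8), cursors c1@1 c2@3 c3@5, authorship 1.2.3...
After op 2 (move_left): buffer="vavcvfno" (len 8), cursors c1@0 c2@2 c3@4, authorship 1.2.3...
After op 3 (move_right): buffer="vavcvfno" (len 8), cursors c1@1 c2@3 c3@5, authorship 1.2.3...
After op 4 (move_right): buffer="vavcvfno" (len 8), cursors c1@2 c2@4 c3@6, authorship 1.2.3...
After op 5 (move_left): buffer="vavcvfno" (len 8), cursors c1@1 c2@3 c3@5, authorship 1.2.3...
After op 6 (add_cursor(4)): buffer="vavcvfno" (len 8), cursors c1@1 c2@3 c4@4 c3@5, authorship 1.2.3...

Answer: vavcvfno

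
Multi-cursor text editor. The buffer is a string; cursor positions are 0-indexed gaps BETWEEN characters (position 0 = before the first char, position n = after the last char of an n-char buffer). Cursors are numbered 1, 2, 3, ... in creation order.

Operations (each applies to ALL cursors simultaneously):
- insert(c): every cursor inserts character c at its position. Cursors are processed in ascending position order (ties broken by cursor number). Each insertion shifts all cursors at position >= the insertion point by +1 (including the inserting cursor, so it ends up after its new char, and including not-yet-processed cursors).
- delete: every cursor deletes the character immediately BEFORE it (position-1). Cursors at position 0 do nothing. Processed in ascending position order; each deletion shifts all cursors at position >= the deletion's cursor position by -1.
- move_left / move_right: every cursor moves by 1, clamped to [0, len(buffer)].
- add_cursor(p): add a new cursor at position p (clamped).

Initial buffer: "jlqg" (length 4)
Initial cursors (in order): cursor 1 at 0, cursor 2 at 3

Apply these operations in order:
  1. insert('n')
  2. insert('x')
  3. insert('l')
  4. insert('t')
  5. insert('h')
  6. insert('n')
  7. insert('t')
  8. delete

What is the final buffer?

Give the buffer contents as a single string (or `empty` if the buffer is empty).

After op 1 (insert('n')): buffer="njlqng" (len 6), cursors c1@1 c2@5, authorship 1...2.
After op 2 (insert('x')): buffer="nxjlqnxg" (len 8), cursors c1@2 c2@7, authorship 11...22.
After op 3 (insert('l')): buffer="nxljlqnxlg" (len 10), cursors c1@3 c2@9, authorship 111...222.
After op 4 (insert('t')): buffer="nxltjlqnxltg" (len 12), cursors c1@4 c2@11, authorship 1111...2222.
After op 5 (insert('h')): buffer="nxlthjlqnxlthg" (len 14), cursors c1@5 c2@13, authorship 11111...22222.
After op 6 (insert('n')): buffer="nxlthnjlqnxlthng" (len 16), cursors c1@6 c2@15, authorship 111111...222222.
After op 7 (insert('t')): buffer="nxlthntjlqnxlthntg" (len 18), cursors c1@7 c2@17, authorship 1111111...2222222.
After op 8 (delete): buffer="nxlthnjlqnxlthng" (len 16), cursors c1@6 c2@15, authorship 111111...222222.

Answer: nxlthnjlqnxlthng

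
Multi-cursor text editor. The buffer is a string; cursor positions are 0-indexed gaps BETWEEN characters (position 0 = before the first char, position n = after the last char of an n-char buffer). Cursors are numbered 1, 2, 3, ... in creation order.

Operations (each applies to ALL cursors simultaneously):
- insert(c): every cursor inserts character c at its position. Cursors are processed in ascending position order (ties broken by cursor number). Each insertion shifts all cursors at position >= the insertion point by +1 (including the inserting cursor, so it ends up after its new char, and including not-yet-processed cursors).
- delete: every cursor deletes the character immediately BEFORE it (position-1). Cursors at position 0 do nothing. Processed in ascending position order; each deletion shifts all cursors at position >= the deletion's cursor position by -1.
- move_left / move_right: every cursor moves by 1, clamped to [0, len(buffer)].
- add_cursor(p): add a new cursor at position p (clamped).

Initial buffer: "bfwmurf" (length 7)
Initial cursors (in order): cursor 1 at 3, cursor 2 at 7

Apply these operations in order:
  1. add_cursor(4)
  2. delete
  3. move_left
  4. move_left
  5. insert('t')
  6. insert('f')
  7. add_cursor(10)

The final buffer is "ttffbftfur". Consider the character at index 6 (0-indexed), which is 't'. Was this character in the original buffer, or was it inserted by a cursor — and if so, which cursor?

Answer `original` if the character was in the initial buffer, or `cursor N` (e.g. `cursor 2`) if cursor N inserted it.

Answer: cursor 2

Derivation:
After op 1 (add_cursor(4)): buffer="bfwmurf" (len 7), cursors c1@3 c3@4 c2@7, authorship .......
After op 2 (delete): buffer="bfur" (len 4), cursors c1@2 c3@2 c2@4, authorship ....
After op 3 (move_left): buffer="bfur" (len 4), cursors c1@1 c3@1 c2@3, authorship ....
After op 4 (move_left): buffer="bfur" (len 4), cursors c1@0 c3@0 c2@2, authorship ....
After op 5 (insert('t')): buffer="ttbftur" (len 7), cursors c1@2 c3@2 c2@5, authorship 13..2..
After op 6 (insert('f')): buffer="ttffbftfur" (len 10), cursors c1@4 c3@4 c2@8, authorship 1313..22..
After op 7 (add_cursor(10)): buffer="ttffbftfur" (len 10), cursors c1@4 c3@4 c2@8 c4@10, authorship 1313..22..
Authorship (.=original, N=cursor N): 1 3 1 3 . . 2 2 . .
Index 6: author = 2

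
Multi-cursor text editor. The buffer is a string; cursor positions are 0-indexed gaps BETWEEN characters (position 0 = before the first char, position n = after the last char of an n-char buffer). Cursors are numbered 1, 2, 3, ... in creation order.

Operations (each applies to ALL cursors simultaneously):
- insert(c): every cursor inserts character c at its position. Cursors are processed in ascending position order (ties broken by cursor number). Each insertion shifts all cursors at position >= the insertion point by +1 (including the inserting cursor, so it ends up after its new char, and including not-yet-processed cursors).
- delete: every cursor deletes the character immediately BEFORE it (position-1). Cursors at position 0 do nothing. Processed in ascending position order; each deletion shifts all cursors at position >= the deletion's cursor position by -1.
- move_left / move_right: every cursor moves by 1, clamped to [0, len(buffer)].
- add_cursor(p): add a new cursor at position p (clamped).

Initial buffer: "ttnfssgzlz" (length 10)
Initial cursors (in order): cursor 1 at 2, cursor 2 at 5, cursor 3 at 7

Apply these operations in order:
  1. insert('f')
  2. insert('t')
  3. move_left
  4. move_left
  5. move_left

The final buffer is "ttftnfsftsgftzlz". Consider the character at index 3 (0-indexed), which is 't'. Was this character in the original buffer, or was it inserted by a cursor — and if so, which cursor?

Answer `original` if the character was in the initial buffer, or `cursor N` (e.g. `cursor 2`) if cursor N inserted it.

Answer: cursor 1

Derivation:
After op 1 (insert('f')): buffer="ttfnfsfsgfzlz" (len 13), cursors c1@3 c2@7 c3@10, authorship ..1...2..3...
After op 2 (insert('t')): buffer="ttftnfsftsgftzlz" (len 16), cursors c1@4 c2@9 c3@13, authorship ..11...22..33...
After op 3 (move_left): buffer="ttftnfsftsgftzlz" (len 16), cursors c1@3 c2@8 c3@12, authorship ..11...22..33...
After op 4 (move_left): buffer="ttftnfsftsgftzlz" (len 16), cursors c1@2 c2@7 c3@11, authorship ..11...22..33...
After op 5 (move_left): buffer="ttftnfsftsgftzlz" (len 16), cursors c1@1 c2@6 c3@10, authorship ..11...22..33...
Authorship (.=original, N=cursor N): . . 1 1 . . . 2 2 . . 3 3 . . .
Index 3: author = 1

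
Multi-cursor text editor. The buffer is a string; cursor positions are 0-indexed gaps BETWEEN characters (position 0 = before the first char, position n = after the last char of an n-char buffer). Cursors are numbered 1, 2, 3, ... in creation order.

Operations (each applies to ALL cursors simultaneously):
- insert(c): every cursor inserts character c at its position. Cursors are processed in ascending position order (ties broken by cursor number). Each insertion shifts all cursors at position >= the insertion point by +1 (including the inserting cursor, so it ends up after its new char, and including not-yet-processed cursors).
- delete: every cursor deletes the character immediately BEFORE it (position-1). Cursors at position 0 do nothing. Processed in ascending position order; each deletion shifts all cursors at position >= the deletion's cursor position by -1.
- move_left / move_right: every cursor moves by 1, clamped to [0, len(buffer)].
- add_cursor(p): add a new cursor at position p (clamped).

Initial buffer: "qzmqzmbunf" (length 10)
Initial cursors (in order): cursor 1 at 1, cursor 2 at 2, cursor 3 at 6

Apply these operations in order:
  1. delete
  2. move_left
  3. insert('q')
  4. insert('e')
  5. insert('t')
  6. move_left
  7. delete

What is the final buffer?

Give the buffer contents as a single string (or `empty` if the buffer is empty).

After op 1 (delete): buffer="mqzbunf" (len 7), cursors c1@0 c2@0 c3@3, authorship .......
After op 2 (move_left): buffer="mqzbunf" (len 7), cursors c1@0 c2@0 c3@2, authorship .......
After op 3 (insert('q')): buffer="qqmqqzbunf" (len 10), cursors c1@2 c2@2 c3@5, authorship 12..3.....
After op 4 (insert('e')): buffer="qqeemqqezbunf" (len 13), cursors c1@4 c2@4 c3@8, authorship 1212..33.....
After op 5 (insert('t')): buffer="qqeettmqqetzbunf" (len 16), cursors c1@6 c2@6 c3@11, authorship 121212..333.....
After op 6 (move_left): buffer="qqeettmqqetzbunf" (len 16), cursors c1@5 c2@5 c3@10, authorship 121212..333.....
After op 7 (delete): buffer="qqetmqqtzbunf" (len 13), cursors c1@3 c2@3 c3@7, authorship 1212..33.....

Answer: qqetmqqtzbunf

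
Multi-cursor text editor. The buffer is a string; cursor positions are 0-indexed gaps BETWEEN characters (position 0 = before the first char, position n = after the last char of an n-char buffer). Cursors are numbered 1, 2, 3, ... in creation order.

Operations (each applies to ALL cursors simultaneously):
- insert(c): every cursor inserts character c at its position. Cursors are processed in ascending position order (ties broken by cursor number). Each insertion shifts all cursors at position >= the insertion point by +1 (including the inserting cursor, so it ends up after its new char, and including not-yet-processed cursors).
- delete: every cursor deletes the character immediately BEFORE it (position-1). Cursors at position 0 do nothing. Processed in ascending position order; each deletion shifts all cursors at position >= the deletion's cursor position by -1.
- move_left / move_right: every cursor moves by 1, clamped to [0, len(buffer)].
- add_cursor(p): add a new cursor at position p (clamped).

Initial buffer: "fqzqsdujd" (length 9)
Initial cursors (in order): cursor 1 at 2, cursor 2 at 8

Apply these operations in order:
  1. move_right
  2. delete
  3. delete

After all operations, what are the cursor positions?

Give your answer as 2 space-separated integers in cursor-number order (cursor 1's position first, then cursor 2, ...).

Answer: 1 5

Derivation:
After op 1 (move_right): buffer="fqzqsdujd" (len 9), cursors c1@3 c2@9, authorship .........
After op 2 (delete): buffer="fqqsduj" (len 7), cursors c1@2 c2@7, authorship .......
After op 3 (delete): buffer="fqsdu" (len 5), cursors c1@1 c2@5, authorship .....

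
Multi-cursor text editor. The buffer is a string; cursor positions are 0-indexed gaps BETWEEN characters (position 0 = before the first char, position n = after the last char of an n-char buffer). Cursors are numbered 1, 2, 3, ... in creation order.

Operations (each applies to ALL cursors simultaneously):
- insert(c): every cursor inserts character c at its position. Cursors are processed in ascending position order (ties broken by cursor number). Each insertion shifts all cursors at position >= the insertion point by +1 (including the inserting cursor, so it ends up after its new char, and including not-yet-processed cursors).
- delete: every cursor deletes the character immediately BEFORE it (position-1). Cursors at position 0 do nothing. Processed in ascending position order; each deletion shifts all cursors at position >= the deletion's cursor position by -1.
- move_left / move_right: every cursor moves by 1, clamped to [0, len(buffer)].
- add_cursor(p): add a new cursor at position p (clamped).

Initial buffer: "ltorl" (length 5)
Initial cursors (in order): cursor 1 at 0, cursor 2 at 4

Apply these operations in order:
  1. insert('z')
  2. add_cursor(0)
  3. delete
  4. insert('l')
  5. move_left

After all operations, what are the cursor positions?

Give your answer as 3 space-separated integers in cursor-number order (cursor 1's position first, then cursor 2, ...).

Answer: 1 6 1

Derivation:
After op 1 (insert('z')): buffer="zltorzl" (len 7), cursors c1@1 c2@6, authorship 1....2.
After op 2 (add_cursor(0)): buffer="zltorzl" (len 7), cursors c3@0 c1@1 c2@6, authorship 1....2.
After op 3 (delete): buffer="ltorl" (len 5), cursors c1@0 c3@0 c2@4, authorship .....
After op 4 (insert('l')): buffer="llltorll" (len 8), cursors c1@2 c3@2 c2@7, authorship 13....2.
After op 5 (move_left): buffer="llltorll" (len 8), cursors c1@1 c3@1 c2@6, authorship 13....2.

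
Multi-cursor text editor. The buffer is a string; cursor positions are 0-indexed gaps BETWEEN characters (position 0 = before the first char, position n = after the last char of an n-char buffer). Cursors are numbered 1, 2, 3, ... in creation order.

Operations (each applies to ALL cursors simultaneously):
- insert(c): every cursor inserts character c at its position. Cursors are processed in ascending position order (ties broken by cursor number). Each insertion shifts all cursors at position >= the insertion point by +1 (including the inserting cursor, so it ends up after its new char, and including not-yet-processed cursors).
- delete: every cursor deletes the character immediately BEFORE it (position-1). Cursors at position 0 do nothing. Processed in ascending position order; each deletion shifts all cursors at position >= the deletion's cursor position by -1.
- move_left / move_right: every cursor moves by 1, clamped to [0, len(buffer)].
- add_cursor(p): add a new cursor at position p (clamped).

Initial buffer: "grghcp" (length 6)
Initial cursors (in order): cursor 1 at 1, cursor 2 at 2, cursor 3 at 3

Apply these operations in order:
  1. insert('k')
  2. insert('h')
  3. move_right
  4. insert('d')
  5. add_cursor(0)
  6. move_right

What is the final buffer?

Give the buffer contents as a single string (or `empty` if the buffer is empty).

Answer: gkhrdkhgdkhhdcp

Derivation:
After op 1 (insert('k')): buffer="gkrkgkhcp" (len 9), cursors c1@2 c2@4 c3@6, authorship .1.2.3...
After op 2 (insert('h')): buffer="gkhrkhgkhhcp" (len 12), cursors c1@3 c2@6 c3@9, authorship .11.22.33...
After op 3 (move_right): buffer="gkhrkhgkhhcp" (len 12), cursors c1@4 c2@7 c3@10, authorship .11.22.33...
After op 4 (insert('d')): buffer="gkhrdkhgdkhhdcp" (len 15), cursors c1@5 c2@9 c3@13, authorship .11.122.233.3..
After op 5 (add_cursor(0)): buffer="gkhrdkhgdkhhdcp" (len 15), cursors c4@0 c1@5 c2@9 c3@13, authorship .11.122.233.3..
After op 6 (move_right): buffer="gkhrdkhgdkhhdcp" (len 15), cursors c4@1 c1@6 c2@10 c3@14, authorship .11.122.233.3..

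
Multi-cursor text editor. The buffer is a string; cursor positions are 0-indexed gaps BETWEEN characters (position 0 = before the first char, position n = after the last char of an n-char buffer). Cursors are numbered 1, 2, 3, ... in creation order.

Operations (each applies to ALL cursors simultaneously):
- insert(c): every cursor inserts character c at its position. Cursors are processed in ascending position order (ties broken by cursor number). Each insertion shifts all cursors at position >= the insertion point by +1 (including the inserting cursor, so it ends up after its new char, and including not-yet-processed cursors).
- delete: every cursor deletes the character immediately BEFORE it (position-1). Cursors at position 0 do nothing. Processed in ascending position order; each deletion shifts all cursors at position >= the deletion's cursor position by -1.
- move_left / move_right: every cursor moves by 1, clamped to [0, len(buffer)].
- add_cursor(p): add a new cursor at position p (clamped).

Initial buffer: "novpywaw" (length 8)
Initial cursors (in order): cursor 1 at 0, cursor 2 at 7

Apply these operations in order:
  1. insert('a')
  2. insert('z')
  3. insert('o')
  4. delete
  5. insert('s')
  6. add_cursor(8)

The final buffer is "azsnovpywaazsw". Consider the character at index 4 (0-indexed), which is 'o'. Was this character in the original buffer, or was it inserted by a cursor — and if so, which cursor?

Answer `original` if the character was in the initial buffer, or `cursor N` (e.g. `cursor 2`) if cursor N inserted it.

After op 1 (insert('a')): buffer="anovpywaaw" (len 10), cursors c1@1 c2@9, authorship 1.......2.
After op 2 (insert('z')): buffer="aznovpywaazw" (len 12), cursors c1@2 c2@11, authorship 11.......22.
After op 3 (insert('o')): buffer="azonovpywaazow" (len 14), cursors c1@3 c2@13, authorship 111.......222.
After op 4 (delete): buffer="aznovpywaazw" (len 12), cursors c1@2 c2@11, authorship 11.......22.
After op 5 (insert('s')): buffer="azsnovpywaazsw" (len 14), cursors c1@3 c2@13, authorship 111.......222.
After op 6 (add_cursor(8)): buffer="azsnovpywaazsw" (len 14), cursors c1@3 c3@8 c2@13, authorship 111.......222.
Authorship (.=original, N=cursor N): 1 1 1 . . . . . . . 2 2 2 .
Index 4: author = original

Answer: original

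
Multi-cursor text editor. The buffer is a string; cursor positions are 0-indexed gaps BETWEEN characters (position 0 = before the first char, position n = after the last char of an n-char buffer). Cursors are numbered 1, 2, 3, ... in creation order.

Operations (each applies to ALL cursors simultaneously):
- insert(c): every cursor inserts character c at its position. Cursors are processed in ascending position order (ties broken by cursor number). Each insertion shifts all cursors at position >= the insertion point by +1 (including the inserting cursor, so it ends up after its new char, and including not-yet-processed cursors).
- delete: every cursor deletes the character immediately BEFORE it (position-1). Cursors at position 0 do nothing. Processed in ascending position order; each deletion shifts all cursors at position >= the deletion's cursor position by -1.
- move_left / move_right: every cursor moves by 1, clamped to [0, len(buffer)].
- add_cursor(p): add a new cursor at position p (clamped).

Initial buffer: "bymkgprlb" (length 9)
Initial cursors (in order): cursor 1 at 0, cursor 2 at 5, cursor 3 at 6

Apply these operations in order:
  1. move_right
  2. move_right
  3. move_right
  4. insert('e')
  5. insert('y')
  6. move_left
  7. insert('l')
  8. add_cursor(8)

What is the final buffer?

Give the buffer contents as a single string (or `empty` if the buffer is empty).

After op 1 (move_right): buffer="bymkgprlb" (len 9), cursors c1@1 c2@6 c3@7, authorship .........
After op 2 (move_right): buffer="bymkgprlb" (len 9), cursors c1@2 c2@7 c3@8, authorship .........
After op 3 (move_right): buffer="bymkgprlb" (len 9), cursors c1@3 c2@8 c3@9, authorship .........
After op 4 (insert('e')): buffer="bymekgprlebe" (len 12), cursors c1@4 c2@10 c3@12, authorship ...1.....2.3
After op 5 (insert('y')): buffer="bymeykgprleybey" (len 15), cursors c1@5 c2@12 c3@15, authorship ...11.....22.33
After op 6 (move_left): buffer="bymeykgprleybey" (len 15), cursors c1@4 c2@11 c3@14, authorship ...11.....22.33
After op 7 (insert('l')): buffer="bymelykgprlelybely" (len 18), cursors c1@5 c2@13 c3@17, authorship ...111.....222.333
After op 8 (add_cursor(8)): buffer="bymelykgprlelybely" (len 18), cursors c1@5 c4@8 c2@13 c3@17, authorship ...111.....222.333

Answer: bymelykgprlelybely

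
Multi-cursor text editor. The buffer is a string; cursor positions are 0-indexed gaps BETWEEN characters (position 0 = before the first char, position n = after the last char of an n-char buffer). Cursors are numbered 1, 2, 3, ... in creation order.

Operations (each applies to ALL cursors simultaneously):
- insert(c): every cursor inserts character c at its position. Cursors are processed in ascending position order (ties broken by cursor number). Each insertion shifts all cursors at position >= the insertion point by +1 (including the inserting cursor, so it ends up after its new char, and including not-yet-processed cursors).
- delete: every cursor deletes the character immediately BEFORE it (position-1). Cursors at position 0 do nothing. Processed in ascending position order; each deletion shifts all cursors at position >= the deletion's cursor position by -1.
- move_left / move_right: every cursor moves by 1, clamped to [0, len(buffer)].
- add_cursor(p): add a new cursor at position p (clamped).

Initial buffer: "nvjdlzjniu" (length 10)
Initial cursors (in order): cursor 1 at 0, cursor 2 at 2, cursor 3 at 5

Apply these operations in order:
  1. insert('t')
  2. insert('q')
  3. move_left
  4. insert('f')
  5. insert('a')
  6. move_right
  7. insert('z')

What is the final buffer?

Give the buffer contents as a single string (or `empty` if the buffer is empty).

After op 1 (insert('t')): buffer="tnvtjdltzjniu" (len 13), cursors c1@1 c2@4 c3@8, authorship 1..2...3.....
After op 2 (insert('q')): buffer="tqnvtqjdltqzjniu" (len 16), cursors c1@2 c2@6 c3@11, authorship 11..22...33.....
After op 3 (move_left): buffer="tqnvtqjdltqzjniu" (len 16), cursors c1@1 c2@5 c3@10, authorship 11..22...33.....
After op 4 (insert('f')): buffer="tfqnvtfqjdltfqzjniu" (len 19), cursors c1@2 c2@7 c3@13, authorship 111..222...333.....
After op 5 (insert('a')): buffer="tfaqnvtfaqjdltfaqzjniu" (len 22), cursors c1@3 c2@9 c3@16, authorship 1111..2222...3333.....
After op 6 (move_right): buffer="tfaqnvtfaqjdltfaqzjniu" (len 22), cursors c1@4 c2@10 c3@17, authorship 1111..2222...3333.....
After op 7 (insert('z')): buffer="tfaqznvtfaqzjdltfaqzzjniu" (len 25), cursors c1@5 c2@12 c3@20, authorship 11111..22222...33333.....

Answer: tfaqznvtfaqzjdltfaqzzjniu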